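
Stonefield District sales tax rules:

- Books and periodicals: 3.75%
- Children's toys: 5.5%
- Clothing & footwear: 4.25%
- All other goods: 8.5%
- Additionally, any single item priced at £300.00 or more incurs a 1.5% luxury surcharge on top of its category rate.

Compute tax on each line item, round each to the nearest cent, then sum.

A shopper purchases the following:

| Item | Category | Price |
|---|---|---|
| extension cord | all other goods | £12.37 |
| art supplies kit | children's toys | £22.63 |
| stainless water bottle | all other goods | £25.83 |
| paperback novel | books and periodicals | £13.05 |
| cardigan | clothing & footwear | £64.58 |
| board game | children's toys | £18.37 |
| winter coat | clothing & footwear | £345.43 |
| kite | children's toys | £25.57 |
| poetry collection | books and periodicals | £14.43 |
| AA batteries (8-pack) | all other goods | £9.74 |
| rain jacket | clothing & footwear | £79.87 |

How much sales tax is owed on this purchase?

£34.76

Extension cord £12.37: all other goods → 8.5% → £1.05
Art supplies kit £22.63: children's toys → 5.5% → £1.24
Stainless water bottle £25.83: all other goods → 8.5% → £2.20
Paperback novel £13.05: books and periodicals → 3.75% → £0.49
Cardigan £64.58: clothing & footwear → 4.25% → £2.74
Board game £18.37: children's toys → 5.5% → £1.01
Winter coat £345.43: clothing & footwear → 4.25% + 1.5% surcharge = 5.75% → £19.86
Kite £25.57: children's toys → 5.5% → £1.41
Poetry collection £14.43: books and periodicals → 3.75% → £0.54
AA batteries (8-pack) £9.74: all other goods → 8.5% → £0.83
Rain jacket £79.87: clothing & footwear → 4.25% → £3.39
Total tax = £1.05 + £1.24 + £2.20 + £0.49 + £2.74 + £1.01 + £19.86 + £1.41 + £0.54 + £0.83 + £3.39 = £34.76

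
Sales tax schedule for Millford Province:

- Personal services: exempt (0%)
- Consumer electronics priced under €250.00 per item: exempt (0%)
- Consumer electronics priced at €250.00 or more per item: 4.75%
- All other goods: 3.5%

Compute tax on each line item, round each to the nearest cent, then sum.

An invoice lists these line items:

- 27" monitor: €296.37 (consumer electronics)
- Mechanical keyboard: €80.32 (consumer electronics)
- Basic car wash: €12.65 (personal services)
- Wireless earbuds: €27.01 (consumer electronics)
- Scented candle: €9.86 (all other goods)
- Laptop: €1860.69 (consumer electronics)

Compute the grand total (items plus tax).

€2389.71

27" monitor €296.37: consumer electronics, €250.00 or more → 4.75% → €14.08
Mechanical keyboard €80.32: consumer electronics, under €250.00 → 0% → €0.00
Basic car wash €12.65: personal services → 0% → €0.00
Wireless earbuds €27.01: consumer electronics, under €250.00 → 0% → €0.00
Scented candle €9.86: all other goods → 3.5% → €0.35
Laptop €1860.69: consumer electronics, €250.00 or more → 4.75% → €88.38
Subtotal = €2286.90; tax = €102.81; total due = €2389.71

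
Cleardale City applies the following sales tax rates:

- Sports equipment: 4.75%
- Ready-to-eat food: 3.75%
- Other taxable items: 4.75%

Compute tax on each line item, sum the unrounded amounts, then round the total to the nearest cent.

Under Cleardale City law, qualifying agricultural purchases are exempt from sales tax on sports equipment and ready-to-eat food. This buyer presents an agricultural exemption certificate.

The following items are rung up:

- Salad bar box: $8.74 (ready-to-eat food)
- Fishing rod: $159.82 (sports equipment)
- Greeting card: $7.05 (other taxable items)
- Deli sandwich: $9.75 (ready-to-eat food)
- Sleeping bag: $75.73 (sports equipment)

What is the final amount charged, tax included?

Salad bar box $8.74: ready-to-eat food, buyer-exempt → 0% → $0.00
Fishing rod $159.82: sports equipment, buyer-exempt → 0% → $0.00
Greeting card $7.05: other taxable items → 4.75% → $0.334875
Deli sandwich $9.75: ready-to-eat food, buyer-exempt → 0% → $0.00
Sleeping bag $75.73: sports equipment, buyer-exempt → 0% → $0.00
Subtotal = $261.09; unrounded tax = $0.334875 → $0.33; total due = $261.42

$261.42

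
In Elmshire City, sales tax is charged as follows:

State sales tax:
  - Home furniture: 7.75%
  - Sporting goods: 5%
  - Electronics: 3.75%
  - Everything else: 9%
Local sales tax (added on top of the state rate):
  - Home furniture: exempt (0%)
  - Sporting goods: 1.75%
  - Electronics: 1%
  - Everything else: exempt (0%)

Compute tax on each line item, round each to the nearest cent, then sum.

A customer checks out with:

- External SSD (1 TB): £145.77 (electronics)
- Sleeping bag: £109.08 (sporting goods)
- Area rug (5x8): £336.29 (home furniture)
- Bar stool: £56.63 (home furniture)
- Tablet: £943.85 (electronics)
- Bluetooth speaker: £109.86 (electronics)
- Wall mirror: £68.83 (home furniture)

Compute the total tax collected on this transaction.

£100.11

External SSD (1 TB) £145.77: electronics → 3.75% + 1% local = 4.75% → £6.92
Sleeping bag £109.08: sporting goods → 5% + 1.75% local = 6.75% → £7.36
Area rug (5x8) £336.29: home furniture → 7.75% + 0% local = 7.75% → £26.06
Bar stool £56.63: home furniture → 7.75% + 0% local = 7.75% → £4.39
Tablet £943.85: electronics → 3.75% + 1% local = 4.75% → £44.83
Bluetooth speaker £109.86: electronics → 3.75% + 1% local = 4.75% → £5.22
Wall mirror £68.83: home furniture → 7.75% + 0% local = 7.75% → £5.33
Total tax = £6.92 + £7.36 + £26.06 + £4.39 + £44.83 + £5.22 + £5.33 = £100.11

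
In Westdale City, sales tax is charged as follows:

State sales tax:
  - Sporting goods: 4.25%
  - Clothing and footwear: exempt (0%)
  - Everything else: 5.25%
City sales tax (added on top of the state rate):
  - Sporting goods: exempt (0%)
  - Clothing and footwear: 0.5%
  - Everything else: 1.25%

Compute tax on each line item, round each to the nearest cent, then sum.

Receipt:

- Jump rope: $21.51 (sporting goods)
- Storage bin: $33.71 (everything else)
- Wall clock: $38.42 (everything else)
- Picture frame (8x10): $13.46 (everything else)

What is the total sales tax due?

$6.47

Jump rope $21.51: sporting goods → 4.25% + 0% city = 4.25% → $0.91
Storage bin $33.71: everything else → 5.25% + 1.25% city = 6.5% → $2.19
Wall clock $38.42: everything else → 5.25% + 1.25% city = 6.5% → $2.50
Picture frame (8x10) $13.46: everything else → 5.25% + 1.25% city = 6.5% → $0.87
Total tax = $0.91 + $2.19 + $2.50 + $0.87 = $6.47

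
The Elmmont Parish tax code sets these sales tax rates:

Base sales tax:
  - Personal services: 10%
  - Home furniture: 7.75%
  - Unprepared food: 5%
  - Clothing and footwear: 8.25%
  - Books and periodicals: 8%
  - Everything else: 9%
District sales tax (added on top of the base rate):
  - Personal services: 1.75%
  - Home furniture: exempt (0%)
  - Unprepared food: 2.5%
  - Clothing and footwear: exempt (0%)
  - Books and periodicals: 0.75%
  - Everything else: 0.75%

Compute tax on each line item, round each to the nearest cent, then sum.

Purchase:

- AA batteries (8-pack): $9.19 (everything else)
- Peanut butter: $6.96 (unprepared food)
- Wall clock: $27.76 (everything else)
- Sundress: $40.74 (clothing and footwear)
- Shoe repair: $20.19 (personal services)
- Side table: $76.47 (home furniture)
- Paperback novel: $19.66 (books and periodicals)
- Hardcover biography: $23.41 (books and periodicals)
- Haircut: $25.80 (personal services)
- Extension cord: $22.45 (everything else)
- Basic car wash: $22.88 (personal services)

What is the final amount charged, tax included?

$322.98

AA batteries (8-pack) $9.19: everything else → 9% + 0.75% district = 9.75% → $0.90
Peanut butter $6.96: unprepared food → 5% + 2.5% district = 7.5% → $0.52
Wall clock $27.76: everything else → 9% + 0.75% district = 9.75% → $2.71
Sundress $40.74: clothing and footwear → 8.25% + 0% district = 8.25% → $3.36
Shoe repair $20.19: personal services → 10% + 1.75% district = 11.75% → $2.37
Side table $76.47: home furniture → 7.75% + 0% district = 7.75% → $5.93
Paperback novel $19.66: books and periodicals → 8% + 0.75% district = 8.75% → $1.72
Hardcover biography $23.41: books and periodicals → 8% + 0.75% district = 8.75% → $2.05
Haircut $25.80: personal services → 10% + 1.75% district = 11.75% → $3.03
Extension cord $22.45: everything else → 9% + 0.75% district = 9.75% → $2.19
Basic car wash $22.88: personal services → 10% + 1.75% district = 11.75% → $2.69
Subtotal = $295.51; tax = $27.47; total due = $322.98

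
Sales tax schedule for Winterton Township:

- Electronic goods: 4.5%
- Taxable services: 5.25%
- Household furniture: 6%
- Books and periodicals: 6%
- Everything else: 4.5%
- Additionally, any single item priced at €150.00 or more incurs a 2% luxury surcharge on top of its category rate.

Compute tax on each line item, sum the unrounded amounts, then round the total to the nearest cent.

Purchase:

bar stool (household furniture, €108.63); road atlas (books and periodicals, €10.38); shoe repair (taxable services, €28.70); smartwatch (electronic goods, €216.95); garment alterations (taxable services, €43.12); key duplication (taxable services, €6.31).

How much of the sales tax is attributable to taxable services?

Shoe repair €28.70: taxable services → 5.25% → €1.50675
Garment alterations €43.12: taxable services → 5.25% → €2.2638
Key duplication €6.31: taxable services → 5.25% → €0.331275
Tax on taxable services: unrounded sum = €4.101825 → €4.10

€4.10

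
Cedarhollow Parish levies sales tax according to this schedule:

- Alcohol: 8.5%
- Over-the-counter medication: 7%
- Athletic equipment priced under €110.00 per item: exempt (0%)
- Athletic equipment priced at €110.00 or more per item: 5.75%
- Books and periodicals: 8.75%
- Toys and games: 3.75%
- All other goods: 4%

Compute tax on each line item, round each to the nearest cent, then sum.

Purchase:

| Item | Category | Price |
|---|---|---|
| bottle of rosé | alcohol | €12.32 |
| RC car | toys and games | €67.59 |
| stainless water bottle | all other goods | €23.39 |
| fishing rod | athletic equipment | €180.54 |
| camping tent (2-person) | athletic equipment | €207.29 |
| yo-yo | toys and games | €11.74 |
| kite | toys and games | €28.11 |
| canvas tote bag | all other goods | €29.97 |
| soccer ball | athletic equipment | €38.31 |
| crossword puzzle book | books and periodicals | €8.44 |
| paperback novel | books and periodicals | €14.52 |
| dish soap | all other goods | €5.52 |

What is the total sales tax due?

Bottle of rosé €12.32: alcohol → 8.5% → €1.05
RC car €67.59: toys and games → 3.75% → €2.53
Stainless water bottle €23.39: all other goods → 4% → €0.94
Fishing rod €180.54: athletic equipment, €110.00 or more → 5.75% → €10.38
Camping tent (2-person) €207.29: athletic equipment, €110.00 or more → 5.75% → €11.92
Yo-yo €11.74: toys and games → 3.75% → €0.44
Kite €28.11: toys and games → 3.75% → €1.05
Canvas tote bag €29.97: all other goods → 4% → €1.20
Soccer ball €38.31: athletic equipment, under €110.00 → 0% → €0.00
Crossword puzzle book €8.44: books and periodicals → 8.75% → €0.74
Paperback novel €14.52: books and periodicals → 8.75% → €1.27
Dish soap €5.52: all other goods → 4% → €0.22
Total tax = €1.05 + €2.53 + €0.94 + €10.38 + €11.92 + €0.44 + €1.05 + €1.20 + €0.74 + €1.27 + €0.22 = €31.74

€31.74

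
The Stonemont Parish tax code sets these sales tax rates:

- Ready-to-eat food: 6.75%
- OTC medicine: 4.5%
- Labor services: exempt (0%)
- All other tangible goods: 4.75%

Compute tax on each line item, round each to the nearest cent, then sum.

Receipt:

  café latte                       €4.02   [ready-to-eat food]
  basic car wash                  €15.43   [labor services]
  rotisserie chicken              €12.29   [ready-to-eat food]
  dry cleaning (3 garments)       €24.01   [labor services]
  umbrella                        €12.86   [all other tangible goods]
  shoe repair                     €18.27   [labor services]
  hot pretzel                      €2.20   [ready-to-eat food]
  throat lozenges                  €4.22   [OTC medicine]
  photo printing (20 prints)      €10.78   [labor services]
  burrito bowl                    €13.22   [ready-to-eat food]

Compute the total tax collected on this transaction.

Café latte €4.02: ready-to-eat food → 6.75% → €0.27
Basic car wash €15.43: labor services → 0% → €0.00
Rotisserie chicken €12.29: ready-to-eat food → 6.75% → €0.83
Dry cleaning (3 garments) €24.01: labor services → 0% → €0.00
Umbrella €12.86: all other tangible goods → 4.75% → €0.61
Shoe repair €18.27: labor services → 0% → €0.00
Hot pretzel €2.20: ready-to-eat food → 6.75% → €0.15
Throat lozenges €4.22: OTC medicine → 4.5% → €0.19
Photo printing (20 prints) €10.78: labor services → 0% → €0.00
Burrito bowl €13.22: ready-to-eat food → 6.75% → €0.89
Total tax = €0.27 + €0.83 + €0.61 + €0.15 + €0.19 + €0.89 = €2.94

€2.94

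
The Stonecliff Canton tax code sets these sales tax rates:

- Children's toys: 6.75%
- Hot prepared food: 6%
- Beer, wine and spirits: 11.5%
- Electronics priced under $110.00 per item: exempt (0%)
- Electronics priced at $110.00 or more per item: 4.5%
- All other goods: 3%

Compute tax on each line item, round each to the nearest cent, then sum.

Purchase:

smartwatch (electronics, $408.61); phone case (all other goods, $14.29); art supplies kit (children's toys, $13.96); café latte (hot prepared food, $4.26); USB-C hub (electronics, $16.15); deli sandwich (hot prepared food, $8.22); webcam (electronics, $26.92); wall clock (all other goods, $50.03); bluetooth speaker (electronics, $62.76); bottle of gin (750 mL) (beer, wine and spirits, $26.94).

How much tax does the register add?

$25.11

Smartwatch $408.61: electronics, $110.00 or more → 4.5% → $18.39
Phone case $14.29: all other goods → 3% → $0.43
Art supplies kit $13.96: children's toys → 6.75% → $0.94
Café latte $4.26: hot prepared food → 6% → $0.26
USB-C hub $16.15: electronics, under $110.00 → 0% → $0.00
Deli sandwich $8.22: hot prepared food → 6% → $0.49
Webcam $26.92: electronics, under $110.00 → 0% → $0.00
Wall clock $50.03: all other goods → 3% → $1.50
Bluetooth speaker $62.76: electronics, under $110.00 → 0% → $0.00
Bottle of gin (750 mL) $26.94: beer, wine and spirits → 11.5% → $3.10
Total tax = $18.39 + $0.43 + $0.94 + $0.26 + $0.49 + $1.50 + $3.10 = $25.11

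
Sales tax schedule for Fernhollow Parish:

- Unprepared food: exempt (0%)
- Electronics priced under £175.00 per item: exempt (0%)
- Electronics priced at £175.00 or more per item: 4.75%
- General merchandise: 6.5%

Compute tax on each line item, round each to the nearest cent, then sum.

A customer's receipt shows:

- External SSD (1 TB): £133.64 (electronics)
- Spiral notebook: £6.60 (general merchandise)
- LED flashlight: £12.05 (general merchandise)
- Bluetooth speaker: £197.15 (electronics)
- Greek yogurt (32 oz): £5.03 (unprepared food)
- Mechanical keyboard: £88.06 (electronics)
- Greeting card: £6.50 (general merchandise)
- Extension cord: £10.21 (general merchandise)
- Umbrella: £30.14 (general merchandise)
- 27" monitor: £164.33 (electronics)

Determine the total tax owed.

£13.61

External SSD (1 TB) £133.64: electronics, under £175.00 → 0% → £0.00
Spiral notebook £6.60: general merchandise → 6.5% → £0.43
LED flashlight £12.05: general merchandise → 6.5% → £0.78
Bluetooth speaker £197.15: electronics, £175.00 or more → 4.75% → £9.36
Greek yogurt (32 oz) £5.03: unprepared food → 0% → £0.00
Mechanical keyboard £88.06: electronics, under £175.00 → 0% → £0.00
Greeting card £6.50: general merchandise → 6.5% → £0.42
Extension cord £10.21: general merchandise → 6.5% → £0.66
Umbrella £30.14: general merchandise → 6.5% → £1.96
27" monitor £164.33: electronics, under £175.00 → 0% → £0.00
Total tax = £0.43 + £0.78 + £9.36 + £0.42 + £0.66 + £1.96 = £13.61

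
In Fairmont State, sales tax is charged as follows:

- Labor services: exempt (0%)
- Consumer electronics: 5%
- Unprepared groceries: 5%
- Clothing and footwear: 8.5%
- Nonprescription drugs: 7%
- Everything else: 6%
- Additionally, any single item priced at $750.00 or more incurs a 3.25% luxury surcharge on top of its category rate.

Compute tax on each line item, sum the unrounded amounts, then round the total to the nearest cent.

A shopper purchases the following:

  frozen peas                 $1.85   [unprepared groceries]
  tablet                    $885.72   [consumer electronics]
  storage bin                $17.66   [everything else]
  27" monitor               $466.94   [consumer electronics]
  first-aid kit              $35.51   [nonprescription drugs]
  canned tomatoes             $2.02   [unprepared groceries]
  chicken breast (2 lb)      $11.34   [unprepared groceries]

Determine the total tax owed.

Frozen peas $1.85: unprepared groceries → 5% → $0.0925
Tablet $885.72: consumer electronics → 5% + 3.25% surcharge = 8.25% → $73.0719
Storage bin $17.66: everything else → 6% → $1.0596
27" monitor $466.94: consumer electronics → 5% → $23.347
First-aid kit $35.51: nonprescription drugs → 7% → $2.4857
Canned tomatoes $2.02: unprepared groceries → 5% → $0.101
Chicken breast (2 lb) $11.34: unprepared groceries → 5% → $0.567
Unrounded tax sum = $100.7247 → $100.72

$100.72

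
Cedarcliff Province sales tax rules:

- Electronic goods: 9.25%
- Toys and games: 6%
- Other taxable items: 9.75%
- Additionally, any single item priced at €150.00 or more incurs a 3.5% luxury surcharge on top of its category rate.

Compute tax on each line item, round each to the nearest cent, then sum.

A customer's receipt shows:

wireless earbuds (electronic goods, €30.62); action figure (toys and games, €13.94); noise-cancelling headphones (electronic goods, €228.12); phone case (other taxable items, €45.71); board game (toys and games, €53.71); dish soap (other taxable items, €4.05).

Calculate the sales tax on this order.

€40.83

Wireless earbuds €30.62: electronic goods → 9.25% → €2.83
Action figure €13.94: toys and games → 6% → €0.84
Noise-cancelling headphones €228.12: electronic goods → 9.25% + 3.5% surcharge = 12.75% → €29.09
Phone case €45.71: other taxable items → 9.75% → €4.46
Board game €53.71: toys and games → 6% → €3.22
Dish soap €4.05: other taxable items → 9.75% → €0.39
Total tax = €2.83 + €0.84 + €29.09 + €4.46 + €3.22 + €0.39 = €40.83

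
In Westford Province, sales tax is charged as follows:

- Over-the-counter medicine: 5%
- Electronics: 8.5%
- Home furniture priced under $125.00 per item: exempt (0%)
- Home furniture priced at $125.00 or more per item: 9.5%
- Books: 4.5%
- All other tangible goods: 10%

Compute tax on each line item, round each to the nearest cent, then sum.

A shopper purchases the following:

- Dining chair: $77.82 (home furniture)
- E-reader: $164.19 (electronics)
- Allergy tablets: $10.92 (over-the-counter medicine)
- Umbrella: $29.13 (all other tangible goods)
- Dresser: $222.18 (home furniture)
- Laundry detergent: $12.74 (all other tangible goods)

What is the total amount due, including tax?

$556.78

Dining chair $77.82: home furniture, under $125.00 → 0% → $0.00
E-reader $164.19: electronics → 8.5% → $13.96
Allergy tablets $10.92: over-the-counter medicine → 5% → $0.55
Umbrella $29.13: all other tangible goods → 10% → $2.91
Dresser $222.18: home furniture, $125.00 or more → 9.5% → $21.11
Laundry detergent $12.74: all other tangible goods → 10% → $1.27
Subtotal = $516.98; tax = $39.80; total due = $556.78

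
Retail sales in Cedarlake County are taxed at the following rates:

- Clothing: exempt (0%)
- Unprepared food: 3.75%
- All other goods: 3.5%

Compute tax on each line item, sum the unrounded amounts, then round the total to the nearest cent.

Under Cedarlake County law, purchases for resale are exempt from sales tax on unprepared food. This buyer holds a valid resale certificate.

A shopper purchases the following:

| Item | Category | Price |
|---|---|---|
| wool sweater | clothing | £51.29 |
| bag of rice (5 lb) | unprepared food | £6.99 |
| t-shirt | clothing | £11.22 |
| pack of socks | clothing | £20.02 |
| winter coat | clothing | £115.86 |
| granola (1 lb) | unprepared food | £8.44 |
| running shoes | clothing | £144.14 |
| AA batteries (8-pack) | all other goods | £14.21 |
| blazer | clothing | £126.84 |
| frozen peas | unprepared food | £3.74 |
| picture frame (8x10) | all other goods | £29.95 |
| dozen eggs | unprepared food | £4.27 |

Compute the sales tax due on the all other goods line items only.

AA batteries (8-pack) £14.21: all other goods → 3.5% → £0.49735
Picture frame (8x10) £29.95: all other goods → 3.5% → £1.04825
Tax on all other goods: unrounded sum = £1.5456 → £1.55

£1.55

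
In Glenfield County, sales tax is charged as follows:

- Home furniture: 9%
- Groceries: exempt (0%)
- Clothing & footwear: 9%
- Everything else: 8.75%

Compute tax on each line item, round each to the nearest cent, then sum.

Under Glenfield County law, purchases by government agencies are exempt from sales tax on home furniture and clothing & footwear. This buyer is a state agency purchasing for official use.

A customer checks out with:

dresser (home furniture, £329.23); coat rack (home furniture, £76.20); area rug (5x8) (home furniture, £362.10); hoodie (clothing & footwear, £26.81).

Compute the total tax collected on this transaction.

£0.00

Dresser £329.23: home furniture, buyer-exempt → 0% → £0.00
Coat rack £76.20: home furniture, buyer-exempt → 0% → £0.00
Area rug (5x8) £362.10: home furniture, buyer-exempt → 0% → £0.00
Hoodie £26.81: clothing & footwear, buyer-exempt → 0% → £0.00
Total tax = £0.00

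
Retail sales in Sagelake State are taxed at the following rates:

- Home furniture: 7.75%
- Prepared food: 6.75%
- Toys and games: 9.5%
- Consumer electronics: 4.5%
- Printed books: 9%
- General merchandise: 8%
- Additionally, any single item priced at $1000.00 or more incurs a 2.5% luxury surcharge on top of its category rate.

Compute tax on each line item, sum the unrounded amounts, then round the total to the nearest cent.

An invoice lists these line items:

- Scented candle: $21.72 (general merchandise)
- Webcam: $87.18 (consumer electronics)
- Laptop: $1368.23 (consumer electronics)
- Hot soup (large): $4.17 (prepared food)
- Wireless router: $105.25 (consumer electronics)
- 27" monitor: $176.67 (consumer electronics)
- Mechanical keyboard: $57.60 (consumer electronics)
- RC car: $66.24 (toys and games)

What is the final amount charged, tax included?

$2010.35

Scented candle $21.72: general merchandise → 8% → $1.7376
Webcam $87.18: consumer electronics → 4.5% → $3.9231
Laptop $1368.23: consumer electronics → 4.5% + 2.5% surcharge = 7% → $95.7761
Hot soup (large) $4.17: prepared food → 6.75% → $0.281475
Wireless router $105.25: consumer electronics → 4.5% → $4.73625
27" monitor $176.67: consumer electronics → 4.5% → $7.95015
Mechanical keyboard $57.60: consumer electronics → 4.5% → $2.592
RC car $66.24: toys and games → 9.5% → $6.2928
Subtotal = $1887.06; unrounded tax = $123.289475 → $123.29; total due = $2010.35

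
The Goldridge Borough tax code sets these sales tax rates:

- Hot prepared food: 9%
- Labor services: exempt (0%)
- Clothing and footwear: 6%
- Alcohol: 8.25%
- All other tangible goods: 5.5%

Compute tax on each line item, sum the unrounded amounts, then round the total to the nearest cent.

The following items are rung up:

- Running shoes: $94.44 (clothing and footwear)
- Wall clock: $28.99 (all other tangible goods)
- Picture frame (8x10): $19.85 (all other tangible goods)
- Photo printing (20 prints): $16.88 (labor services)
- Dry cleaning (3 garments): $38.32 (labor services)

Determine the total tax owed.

Running shoes $94.44: clothing and footwear → 6% → $5.6664
Wall clock $28.99: all other tangible goods → 5.5% → $1.59445
Picture frame (8x10) $19.85: all other tangible goods → 5.5% → $1.09175
Photo printing (20 prints) $16.88: labor services → 0% → $0.00
Dry cleaning (3 garments) $38.32: labor services → 0% → $0.00
Unrounded tax sum = $8.3526 → $8.35

$8.35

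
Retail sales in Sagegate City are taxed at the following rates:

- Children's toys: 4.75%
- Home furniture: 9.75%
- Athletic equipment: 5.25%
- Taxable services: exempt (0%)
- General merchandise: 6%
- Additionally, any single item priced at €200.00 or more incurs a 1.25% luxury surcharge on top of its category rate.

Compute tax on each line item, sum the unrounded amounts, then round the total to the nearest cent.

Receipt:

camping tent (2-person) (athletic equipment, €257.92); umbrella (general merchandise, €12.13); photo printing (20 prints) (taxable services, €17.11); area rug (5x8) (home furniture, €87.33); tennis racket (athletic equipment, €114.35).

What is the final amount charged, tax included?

€520.85

Camping tent (2-person) €257.92: athletic equipment → 5.25% + 1.25% surcharge = 6.5% → €16.7648
Umbrella €12.13: general merchandise → 6% → €0.7278
Photo printing (20 prints) €17.11: taxable services → 0% → €0.00
Area rug (5x8) €87.33: home furniture → 9.75% → €8.514675
Tennis racket €114.35: athletic equipment → 5.25% → €6.003375
Subtotal = €488.84; unrounded tax = €32.01065 → €32.01; total due = €520.85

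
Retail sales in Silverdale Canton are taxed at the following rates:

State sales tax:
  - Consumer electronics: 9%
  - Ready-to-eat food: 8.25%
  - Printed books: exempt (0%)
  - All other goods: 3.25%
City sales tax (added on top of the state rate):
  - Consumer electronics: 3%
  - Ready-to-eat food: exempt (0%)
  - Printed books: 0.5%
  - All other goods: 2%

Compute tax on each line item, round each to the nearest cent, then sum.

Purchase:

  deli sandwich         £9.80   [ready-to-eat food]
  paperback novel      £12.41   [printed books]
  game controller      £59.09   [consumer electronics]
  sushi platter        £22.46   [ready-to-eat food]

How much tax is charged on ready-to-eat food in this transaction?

Deli sandwich £9.80: ready-to-eat food → 8.25% + 0% city = 8.25% → £0.81
Sushi platter £22.46: ready-to-eat food → 8.25% + 0% city = 8.25% → £1.85
Tax on ready-to-eat food = £0.81 + £1.85 = £2.66

£2.66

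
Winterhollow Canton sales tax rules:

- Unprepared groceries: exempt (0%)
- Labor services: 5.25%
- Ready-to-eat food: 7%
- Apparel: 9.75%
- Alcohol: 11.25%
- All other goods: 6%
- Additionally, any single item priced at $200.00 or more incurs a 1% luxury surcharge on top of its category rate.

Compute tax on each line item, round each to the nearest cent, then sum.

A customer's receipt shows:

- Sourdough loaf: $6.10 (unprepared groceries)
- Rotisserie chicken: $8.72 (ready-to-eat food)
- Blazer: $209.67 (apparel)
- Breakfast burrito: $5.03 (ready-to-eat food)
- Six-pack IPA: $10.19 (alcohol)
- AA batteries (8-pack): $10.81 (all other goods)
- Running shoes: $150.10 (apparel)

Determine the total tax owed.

$39.93

Sourdough loaf $6.10: unprepared groceries → 0% → $0.00
Rotisserie chicken $8.72: ready-to-eat food → 7% → $0.61
Blazer $209.67: apparel → 9.75% + 1% surcharge = 10.75% → $22.54
Breakfast burrito $5.03: ready-to-eat food → 7% → $0.35
Six-pack IPA $10.19: alcohol → 11.25% → $1.15
AA batteries (8-pack) $10.81: all other goods → 6% → $0.65
Running shoes $150.10: apparel → 9.75% → $14.63
Total tax = $0.61 + $22.54 + $0.35 + $1.15 + $0.65 + $14.63 = $39.93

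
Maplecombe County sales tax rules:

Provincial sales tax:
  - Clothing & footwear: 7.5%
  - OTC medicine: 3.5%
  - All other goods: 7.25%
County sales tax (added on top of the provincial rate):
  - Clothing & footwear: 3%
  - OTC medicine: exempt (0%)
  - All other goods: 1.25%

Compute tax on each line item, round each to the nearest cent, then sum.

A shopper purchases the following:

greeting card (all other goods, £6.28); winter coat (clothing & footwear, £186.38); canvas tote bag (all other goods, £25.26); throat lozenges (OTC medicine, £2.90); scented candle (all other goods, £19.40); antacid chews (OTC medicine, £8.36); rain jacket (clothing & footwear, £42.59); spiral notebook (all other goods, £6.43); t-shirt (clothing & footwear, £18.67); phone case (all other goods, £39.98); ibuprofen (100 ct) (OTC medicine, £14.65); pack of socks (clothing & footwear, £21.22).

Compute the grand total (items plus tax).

£429.53

Greeting card £6.28: all other goods → 7.25% + 1.25% county = 8.5% → £0.53
Winter coat £186.38: clothing & footwear → 7.5% + 3% county = 10.5% → £19.57
Canvas tote bag £25.26: all other goods → 7.25% + 1.25% county = 8.5% → £2.15
Throat lozenges £2.90: OTC medicine → 3.5% + 0% county = 3.5% → £0.10
Scented candle £19.40: all other goods → 7.25% + 1.25% county = 8.5% → £1.65
Antacid chews £8.36: OTC medicine → 3.5% + 0% county = 3.5% → £0.29
Rain jacket £42.59: clothing & footwear → 7.5% + 3% county = 10.5% → £4.47
Spiral notebook £6.43: all other goods → 7.25% + 1.25% county = 8.5% → £0.55
T-shirt £18.67: clothing & footwear → 7.5% + 3% county = 10.5% → £1.96
Phone case £39.98: all other goods → 7.25% + 1.25% county = 8.5% → £3.40
Ibuprofen (100 ct) £14.65: OTC medicine → 3.5% + 0% county = 3.5% → £0.51
Pack of socks £21.22: clothing & footwear → 7.5% + 3% county = 10.5% → £2.23
Subtotal = £392.12; tax = £37.41; total due = £429.53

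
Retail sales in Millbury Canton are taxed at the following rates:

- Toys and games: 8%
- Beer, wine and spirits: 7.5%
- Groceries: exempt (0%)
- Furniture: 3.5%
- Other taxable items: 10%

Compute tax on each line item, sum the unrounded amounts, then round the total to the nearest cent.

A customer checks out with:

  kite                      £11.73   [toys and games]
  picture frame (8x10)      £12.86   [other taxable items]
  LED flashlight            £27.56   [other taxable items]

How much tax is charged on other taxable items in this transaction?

£4.04

Picture frame (8x10) £12.86: other taxable items → 10% → £1.286
LED flashlight £27.56: other taxable items → 10% → £2.756
Tax on other taxable items: unrounded sum = £4.042 → £4.04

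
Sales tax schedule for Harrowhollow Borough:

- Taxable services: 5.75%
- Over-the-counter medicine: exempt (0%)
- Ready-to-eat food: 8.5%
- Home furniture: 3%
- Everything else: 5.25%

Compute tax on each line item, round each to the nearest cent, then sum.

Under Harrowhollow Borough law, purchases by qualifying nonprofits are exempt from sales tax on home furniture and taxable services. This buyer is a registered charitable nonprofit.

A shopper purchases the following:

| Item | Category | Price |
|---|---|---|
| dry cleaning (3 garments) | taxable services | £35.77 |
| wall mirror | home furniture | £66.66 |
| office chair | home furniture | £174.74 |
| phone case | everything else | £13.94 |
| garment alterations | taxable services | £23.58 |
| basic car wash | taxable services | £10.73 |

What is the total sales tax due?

Dry cleaning (3 garments) £35.77: taxable services, buyer-exempt → 0% → £0.00
Wall mirror £66.66: home furniture, buyer-exempt → 0% → £0.00
Office chair £174.74: home furniture, buyer-exempt → 0% → £0.00
Phone case £13.94: everything else → 5.25% → £0.73
Garment alterations £23.58: taxable services, buyer-exempt → 0% → £0.00
Basic car wash £10.73: taxable services, buyer-exempt → 0% → £0.00
Total tax = £0.73

£0.73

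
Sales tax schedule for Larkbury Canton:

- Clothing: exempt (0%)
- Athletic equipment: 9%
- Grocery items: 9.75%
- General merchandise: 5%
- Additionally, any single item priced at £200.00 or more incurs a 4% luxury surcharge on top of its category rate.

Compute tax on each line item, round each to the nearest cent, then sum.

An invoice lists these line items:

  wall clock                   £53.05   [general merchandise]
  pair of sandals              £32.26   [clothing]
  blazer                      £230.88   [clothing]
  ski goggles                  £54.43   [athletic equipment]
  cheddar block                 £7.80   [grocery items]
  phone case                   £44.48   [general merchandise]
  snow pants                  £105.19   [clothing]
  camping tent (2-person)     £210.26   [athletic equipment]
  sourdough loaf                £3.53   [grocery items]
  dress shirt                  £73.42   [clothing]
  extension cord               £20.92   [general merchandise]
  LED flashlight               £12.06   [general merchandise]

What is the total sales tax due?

Wall clock £53.05: general merchandise → 5% → £2.65
Pair of sandals £32.26: clothing → 0% → £0.00
Blazer £230.88: clothing → 0% + 4% surcharge = 4% → £9.24
Ski goggles £54.43: athletic equipment → 9% → £4.90
Cheddar block £7.80: grocery items → 9.75% → £0.76
Phone case £44.48: general merchandise → 5% → £2.22
Snow pants £105.19: clothing → 0% → £0.00
Camping tent (2-person) £210.26: athletic equipment → 9% + 4% surcharge = 13% → £27.33
Sourdough loaf £3.53: grocery items → 9.75% → £0.34
Dress shirt £73.42: clothing → 0% → £0.00
Extension cord £20.92: general merchandise → 5% → £1.05
LED flashlight £12.06: general merchandise → 5% → £0.60
Total tax = £2.65 + £9.24 + £4.90 + £0.76 + £2.22 + £27.33 + £0.34 + £1.05 + £0.60 = £49.09

£49.09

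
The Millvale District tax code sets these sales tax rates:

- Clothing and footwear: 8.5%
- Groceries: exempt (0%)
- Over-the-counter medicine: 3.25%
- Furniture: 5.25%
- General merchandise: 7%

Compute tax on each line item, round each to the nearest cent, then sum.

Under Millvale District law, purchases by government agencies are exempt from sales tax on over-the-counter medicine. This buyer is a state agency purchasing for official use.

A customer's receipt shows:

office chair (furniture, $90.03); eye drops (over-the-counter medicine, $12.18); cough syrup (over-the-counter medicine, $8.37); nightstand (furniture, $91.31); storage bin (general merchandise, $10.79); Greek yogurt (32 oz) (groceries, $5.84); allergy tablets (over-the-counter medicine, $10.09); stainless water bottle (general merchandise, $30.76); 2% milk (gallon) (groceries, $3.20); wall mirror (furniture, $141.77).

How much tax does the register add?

$19.87

Office chair $90.03: furniture → 5.25% → $4.73
Eye drops $12.18: over-the-counter medicine, buyer-exempt → 0% → $0.00
Cough syrup $8.37: over-the-counter medicine, buyer-exempt → 0% → $0.00
Nightstand $91.31: furniture → 5.25% → $4.79
Storage bin $10.79: general merchandise → 7% → $0.76
Greek yogurt (32 oz) $5.84: groceries → 0% → $0.00
Allergy tablets $10.09: over-the-counter medicine, buyer-exempt → 0% → $0.00
Stainless water bottle $30.76: general merchandise → 7% → $2.15
2% milk (gallon) $3.20: groceries → 0% → $0.00
Wall mirror $141.77: furniture → 5.25% → $7.44
Total tax = $4.73 + $4.79 + $0.76 + $2.15 + $7.44 = $19.87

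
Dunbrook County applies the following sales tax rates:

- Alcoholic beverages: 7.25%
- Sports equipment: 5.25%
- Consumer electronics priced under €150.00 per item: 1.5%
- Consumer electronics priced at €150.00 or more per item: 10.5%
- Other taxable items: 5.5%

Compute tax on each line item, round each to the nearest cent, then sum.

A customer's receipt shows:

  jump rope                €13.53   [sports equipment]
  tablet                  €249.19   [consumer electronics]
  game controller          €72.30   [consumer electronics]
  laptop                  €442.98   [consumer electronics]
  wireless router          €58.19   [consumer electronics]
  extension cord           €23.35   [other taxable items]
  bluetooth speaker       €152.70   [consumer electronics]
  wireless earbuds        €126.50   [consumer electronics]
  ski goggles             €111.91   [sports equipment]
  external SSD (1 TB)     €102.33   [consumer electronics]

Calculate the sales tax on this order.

€101.95

Jump rope €13.53: sports equipment → 5.25% → €0.71
Tablet €249.19: consumer electronics, €150.00 or more → 10.5% → €26.16
Game controller €72.30: consumer electronics, under €150.00 → 1.5% → €1.08
Laptop €442.98: consumer electronics, €150.00 or more → 10.5% → €46.51
Wireless router €58.19: consumer electronics, under €150.00 → 1.5% → €0.87
Extension cord €23.35: other taxable items → 5.5% → €1.28
Bluetooth speaker €152.70: consumer electronics, €150.00 or more → 10.5% → €16.03
Wireless earbuds €126.50: consumer electronics, under €150.00 → 1.5% → €1.90
Ski goggles €111.91: sports equipment → 5.25% → €5.88
External SSD (1 TB) €102.33: consumer electronics, under €150.00 → 1.5% → €1.53
Total tax = €0.71 + €26.16 + €1.08 + €46.51 + €0.87 + €1.28 + €16.03 + €1.90 + €5.88 + €1.53 = €101.95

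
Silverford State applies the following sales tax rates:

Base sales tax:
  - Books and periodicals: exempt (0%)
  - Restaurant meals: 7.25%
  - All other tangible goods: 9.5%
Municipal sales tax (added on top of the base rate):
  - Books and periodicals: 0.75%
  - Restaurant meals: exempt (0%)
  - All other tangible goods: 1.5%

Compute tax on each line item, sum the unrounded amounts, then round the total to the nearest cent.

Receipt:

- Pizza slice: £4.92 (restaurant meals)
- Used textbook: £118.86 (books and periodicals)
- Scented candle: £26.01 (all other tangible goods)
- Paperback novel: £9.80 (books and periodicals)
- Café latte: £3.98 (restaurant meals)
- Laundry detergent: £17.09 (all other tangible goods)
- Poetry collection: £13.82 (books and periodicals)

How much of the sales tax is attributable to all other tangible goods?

£4.74

Scented candle £26.01: all other tangible goods → 9.5% + 1.5% municipal = 11% → £2.8611
Laundry detergent £17.09: all other tangible goods → 9.5% + 1.5% municipal = 11% → £1.8799
Tax on all other tangible goods: unrounded sum = £4.741 → £4.74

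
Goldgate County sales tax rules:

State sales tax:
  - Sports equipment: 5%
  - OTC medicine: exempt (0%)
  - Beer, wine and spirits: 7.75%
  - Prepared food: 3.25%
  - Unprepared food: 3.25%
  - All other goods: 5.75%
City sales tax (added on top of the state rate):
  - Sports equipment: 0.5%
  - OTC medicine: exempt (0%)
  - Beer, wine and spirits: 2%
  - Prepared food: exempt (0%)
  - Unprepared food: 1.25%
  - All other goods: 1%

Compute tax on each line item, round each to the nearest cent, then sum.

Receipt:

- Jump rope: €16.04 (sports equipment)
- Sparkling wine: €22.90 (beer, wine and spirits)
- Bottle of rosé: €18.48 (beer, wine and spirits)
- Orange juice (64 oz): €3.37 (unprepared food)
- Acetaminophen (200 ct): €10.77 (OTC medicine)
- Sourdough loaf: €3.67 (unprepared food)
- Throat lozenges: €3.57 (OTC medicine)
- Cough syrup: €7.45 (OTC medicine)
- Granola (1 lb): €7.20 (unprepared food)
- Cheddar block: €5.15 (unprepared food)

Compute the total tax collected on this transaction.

€5.78

Jump rope €16.04: sports equipment → 5% + 0.5% city = 5.5% → €0.88
Sparkling wine €22.90: beer, wine and spirits → 7.75% + 2% city = 9.75% → €2.23
Bottle of rosé €18.48: beer, wine and spirits → 7.75% + 2% city = 9.75% → €1.80
Orange juice (64 oz) €3.37: unprepared food → 3.25% + 1.25% city = 4.5% → €0.15
Acetaminophen (200 ct) €10.77: OTC medicine → 0% + 0% city = 0% → €0.00
Sourdough loaf €3.67: unprepared food → 3.25% + 1.25% city = 4.5% → €0.17
Throat lozenges €3.57: OTC medicine → 0% + 0% city = 0% → €0.00
Cough syrup €7.45: OTC medicine → 0% + 0% city = 0% → €0.00
Granola (1 lb) €7.20: unprepared food → 3.25% + 1.25% city = 4.5% → €0.32
Cheddar block €5.15: unprepared food → 3.25% + 1.25% city = 4.5% → €0.23
Total tax = €0.88 + €2.23 + €1.80 + €0.15 + €0.17 + €0.32 + €0.23 = €5.78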